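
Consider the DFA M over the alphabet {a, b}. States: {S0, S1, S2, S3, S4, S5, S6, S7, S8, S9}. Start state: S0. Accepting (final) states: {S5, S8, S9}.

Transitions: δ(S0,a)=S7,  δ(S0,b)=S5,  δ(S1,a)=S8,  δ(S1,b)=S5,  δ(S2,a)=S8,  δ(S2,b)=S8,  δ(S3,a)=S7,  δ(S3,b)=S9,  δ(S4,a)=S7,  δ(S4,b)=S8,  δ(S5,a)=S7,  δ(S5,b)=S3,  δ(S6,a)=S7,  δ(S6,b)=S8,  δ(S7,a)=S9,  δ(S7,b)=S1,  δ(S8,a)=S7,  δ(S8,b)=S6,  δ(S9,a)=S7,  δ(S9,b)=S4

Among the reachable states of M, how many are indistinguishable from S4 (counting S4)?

First remove the unreachable states {S2}; 9 states remain.
Start with accepting vs non-accepting: {S5,S8,S9} | {S0,S1,S3,S4,S6,S7}.
On input a, block {S0,S1,S3,S4,S6,S7} splits into {S0,S3,S4,S6} and {S1,S7}.
Refine {S1,S7} on symbol b: members go to different blocks, giving {S1} and {S7}.
The partition is now stable with 4 blocks: {S5,S8,S9} | {S0,S3,S4,S6} | {S1} | {S7}.
The equivalence class containing S4 is {S0,S3,S4,S6}, of size 4.

4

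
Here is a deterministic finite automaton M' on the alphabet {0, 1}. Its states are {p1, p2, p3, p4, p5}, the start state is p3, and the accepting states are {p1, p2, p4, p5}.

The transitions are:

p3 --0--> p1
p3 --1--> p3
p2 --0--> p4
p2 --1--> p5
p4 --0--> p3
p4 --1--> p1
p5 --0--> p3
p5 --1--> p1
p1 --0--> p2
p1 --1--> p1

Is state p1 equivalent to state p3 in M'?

All states are reachable from the start state.
Start with accepting vs non-accepting: {p1,p2,p4,p5} | {p3}.
Split {p1,p2,p4,p5} by δ(·,0) → {p1,p2} and {p4,p5}.
On input 0, block {p1,p2} splits into {p1} and {p2}.
Stable partition: {p1} | {p3} | {p4,p5} | {p2} — 4 equivalence classes.
p1 and p3 end up in different blocks, so they are distinguishable. For instance, the string 'ε' is accepted from only p1.

No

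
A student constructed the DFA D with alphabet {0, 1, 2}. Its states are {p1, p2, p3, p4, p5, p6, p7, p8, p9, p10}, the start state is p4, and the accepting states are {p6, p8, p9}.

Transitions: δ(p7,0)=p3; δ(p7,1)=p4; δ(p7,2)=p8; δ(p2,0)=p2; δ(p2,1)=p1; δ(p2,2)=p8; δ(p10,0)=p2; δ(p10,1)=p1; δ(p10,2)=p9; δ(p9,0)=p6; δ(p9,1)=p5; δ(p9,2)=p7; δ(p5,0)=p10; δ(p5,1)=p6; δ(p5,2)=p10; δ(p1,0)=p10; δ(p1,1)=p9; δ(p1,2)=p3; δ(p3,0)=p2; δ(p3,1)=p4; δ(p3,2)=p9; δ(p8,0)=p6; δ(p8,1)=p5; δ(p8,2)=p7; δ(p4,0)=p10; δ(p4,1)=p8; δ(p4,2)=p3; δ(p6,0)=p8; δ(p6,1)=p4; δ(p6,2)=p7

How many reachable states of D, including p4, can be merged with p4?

P0 = {p6,p8,p9} | {p1,p2,p3,p4,p5,p7,p10}.
Split {p1,p2,p3,p4,p5,p7,p10} by δ(·,1) → {p2,p3,p7,p10} and {p1,p4,p5}.
No further refinement is possible. Final partition (3 blocks): {p6,p8,p9} | {p2,p3,p7,p10} | {p1,p4,p5}.
The equivalence class containing p4 is {p1,p4,p5}, of size 3.

3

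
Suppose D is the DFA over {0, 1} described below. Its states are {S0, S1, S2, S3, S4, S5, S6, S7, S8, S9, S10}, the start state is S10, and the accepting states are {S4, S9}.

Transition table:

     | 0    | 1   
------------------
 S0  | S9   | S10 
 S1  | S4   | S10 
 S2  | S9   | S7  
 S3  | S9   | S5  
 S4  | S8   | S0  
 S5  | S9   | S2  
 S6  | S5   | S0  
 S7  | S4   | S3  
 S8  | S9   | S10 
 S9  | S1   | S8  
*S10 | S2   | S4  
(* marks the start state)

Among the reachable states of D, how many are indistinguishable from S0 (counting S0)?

Reachable states from the start: {S0,S1,S2,S3,S4,S5,S7,S8,S9,S10}. Unreachable: {S6} — drop them.
P0 = {S4,S9} | {S0,S1,S2,S3,S5,S7,S8,S10}.
Refine {S0,S1,S2,S3,S5,S7,S8,S10} on symbol 0: members go to different blocks, giving {S0,S1,S2,S3,S5,S7,S8} and {S10}.
Refine {S0,S1,S2,S3,S5,S7,S8} on symbol 1: members go to different blocks, giving {S2,S3,S5,S7} and {S0,S1,S8}.
Stable partition: {S4,S9} | {S2,S3,S5,S7} | {S10} | {S0,S1,S8} — 4 equivalence classes.
State S0 belongs to the block {S0,S1,S8}, which has 3 states.

3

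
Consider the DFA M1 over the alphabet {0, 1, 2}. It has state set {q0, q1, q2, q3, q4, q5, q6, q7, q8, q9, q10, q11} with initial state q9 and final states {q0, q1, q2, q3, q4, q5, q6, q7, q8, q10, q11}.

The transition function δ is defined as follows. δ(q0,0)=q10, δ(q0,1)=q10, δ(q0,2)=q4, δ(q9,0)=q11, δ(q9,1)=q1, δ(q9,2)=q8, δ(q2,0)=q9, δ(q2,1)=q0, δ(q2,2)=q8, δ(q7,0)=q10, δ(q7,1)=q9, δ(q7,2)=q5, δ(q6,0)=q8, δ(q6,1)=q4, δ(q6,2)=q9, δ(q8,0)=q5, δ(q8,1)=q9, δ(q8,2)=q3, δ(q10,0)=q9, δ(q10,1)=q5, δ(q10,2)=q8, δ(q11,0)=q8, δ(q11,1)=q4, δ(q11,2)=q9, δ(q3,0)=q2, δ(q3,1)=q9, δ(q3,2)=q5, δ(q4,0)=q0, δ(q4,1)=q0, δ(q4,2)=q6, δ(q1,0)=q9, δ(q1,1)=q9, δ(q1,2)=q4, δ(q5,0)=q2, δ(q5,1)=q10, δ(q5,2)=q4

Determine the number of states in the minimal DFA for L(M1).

Reachable states from the start: {q0,q1,q2,q3,q4,q5,q6,q8,q9,q10,q11}. Unreachable: {q7} — drop them.
Start with accepting vs non-accepting: {q0,q1,q2,q3,q4,q5,q6,q8,q10,q11} | {q9}.
On input 0, block {q0,q1,q2,q3,q4,q5,q6,q8,q10,q11} splits into {q0,q3,q4,q5,q6,q8,q11} and {q1,q2,q10}.
Split {q0,q3,q4,q5,q6,q8,q11} by δ(·,0) → {q4,q6,q8,q11} and {q0,q3,q5}.
Split {q4,q6,q8,q11} by δ(·,0) → {q4,q8} and {q6,q11}.
On input 1, block {q4,q8} splits into {q4} and {q8}.
Refine {q1,q2,q10} on symbol 1: members go to different blocks, giving {q2,q10} and {q1}.
Refine {q0,q3,q5} on symbol 1: members go to different blocks, giving {q0,q5} and {q3}.
Stable partition: {q4} | {q9} | {q2,q10} | {q0,q5} | {q6,q11} | {q8} | {q1} | {q3} — 8 equivalence classes.

8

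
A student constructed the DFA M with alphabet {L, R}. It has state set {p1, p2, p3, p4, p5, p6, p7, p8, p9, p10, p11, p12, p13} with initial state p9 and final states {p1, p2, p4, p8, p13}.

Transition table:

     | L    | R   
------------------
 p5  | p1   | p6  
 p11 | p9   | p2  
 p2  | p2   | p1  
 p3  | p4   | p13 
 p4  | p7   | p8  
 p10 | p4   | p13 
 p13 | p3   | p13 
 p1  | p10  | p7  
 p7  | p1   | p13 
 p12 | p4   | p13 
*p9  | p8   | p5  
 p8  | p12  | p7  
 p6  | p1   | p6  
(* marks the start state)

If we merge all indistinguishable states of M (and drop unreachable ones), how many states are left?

6

First remove the unreachable states {p2,p11}; 11 states remain.
Start with accepting vs non-accepting: {p1,p4,p8,p13} | {p3,p5,p6,p7,p9,p10,p12}.
Split {p1,p4,p8,p13} by δ(·,R) → {p1,p8} and {p4,p13}.
On input L, block {p3,p5,p6,p7,p9,p10,p12} splits into {p5,p6,p7,p9} and {p3,p10,p12}.
Refine {p5,p6,p7,p9} on symbol R: members go to different blocks, giving {p5,p6,p9} and {p7}.
Split {p4,p13} by δ(·,L) → {p4} and {p13}.
Stable partition: {p1,p8} | {p5,p6,p9} | {p4} | {p3,p10,p12} | {p7} | {p13} — 6 equivalence classes.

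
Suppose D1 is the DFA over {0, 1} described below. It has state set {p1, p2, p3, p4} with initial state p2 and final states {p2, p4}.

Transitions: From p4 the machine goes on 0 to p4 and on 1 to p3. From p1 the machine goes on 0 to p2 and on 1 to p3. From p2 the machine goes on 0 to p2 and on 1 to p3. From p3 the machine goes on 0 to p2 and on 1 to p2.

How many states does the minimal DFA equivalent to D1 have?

2

First remove the unreachable states {p1,p4}; 2 states remain.
Initial partition by acceptance: {p2} | {p3}.
Stable partition: {p2} | {p3} — 2 equivalence classes.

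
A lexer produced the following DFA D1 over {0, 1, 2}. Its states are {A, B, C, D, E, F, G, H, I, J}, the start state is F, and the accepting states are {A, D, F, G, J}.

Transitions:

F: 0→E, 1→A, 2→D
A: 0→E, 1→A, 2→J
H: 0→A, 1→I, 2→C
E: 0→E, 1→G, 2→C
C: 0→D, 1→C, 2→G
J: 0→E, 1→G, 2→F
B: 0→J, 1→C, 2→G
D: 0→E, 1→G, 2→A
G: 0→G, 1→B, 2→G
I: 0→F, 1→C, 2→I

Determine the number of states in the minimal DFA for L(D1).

States {H,I} cannot be reached from the start state, so discard them.
Initial partition by acceptance: {A,D,F,G,J} | {B,C,E}.
Refine {A,D,F,G,J} on symbol 0: members go to different blocks, giving {A,D,F,J} and {G}.
Split {A,D,F,J} by δ(·,1) → {A,F} and {D,J}.
On input 0, block {B,C,E} splits into {B,C} and {E}.
The partition is now stable with 5 blocks: {A,F} | {B,C} | {G} | {D,J} | {E}.

5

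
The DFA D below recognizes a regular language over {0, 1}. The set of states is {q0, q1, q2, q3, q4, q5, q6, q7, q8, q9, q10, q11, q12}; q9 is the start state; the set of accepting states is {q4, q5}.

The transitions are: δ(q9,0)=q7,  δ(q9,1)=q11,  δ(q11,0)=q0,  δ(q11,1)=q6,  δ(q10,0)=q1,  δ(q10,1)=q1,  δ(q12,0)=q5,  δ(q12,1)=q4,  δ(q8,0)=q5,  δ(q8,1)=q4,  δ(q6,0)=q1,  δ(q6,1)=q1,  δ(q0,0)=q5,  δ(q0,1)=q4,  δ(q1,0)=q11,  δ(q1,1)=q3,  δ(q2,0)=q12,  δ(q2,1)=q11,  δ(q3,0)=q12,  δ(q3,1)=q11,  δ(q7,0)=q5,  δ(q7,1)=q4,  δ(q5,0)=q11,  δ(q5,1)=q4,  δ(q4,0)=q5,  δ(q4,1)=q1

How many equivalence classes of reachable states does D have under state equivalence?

First remove the unreachable states {q2,q8,q10}; 10 states remain.
Initial partition by acceptance: {q4,q5} | {q0,q1,q3,q6,q7,q9,q11,q12}.
Split {q4,q5} by δ(·,0) → {q4} and {q5}.
On input 0, block {q0,q1,q3,q6,q7,q9,q11,q12} splits into {q1,q3,q6,q9,q11} and {q0,q7,q12}.
Refine {q1,q3,q6,q9,q11} on symbol 0: members go to different blocks, giving {q3,q9,q11} and {q1,q6}.
Split {q3,q9,q11} by δ(·,1) → {q3,q9} and {q11}.
On input 0, block {q1,q6} splits into {q1} and {q6}.
Stable partition: {q4} | {q3,q9} | {q5} | {q0,q7,q12} | {q1} | {q11} | {q6} — 7 equivalence classes.

7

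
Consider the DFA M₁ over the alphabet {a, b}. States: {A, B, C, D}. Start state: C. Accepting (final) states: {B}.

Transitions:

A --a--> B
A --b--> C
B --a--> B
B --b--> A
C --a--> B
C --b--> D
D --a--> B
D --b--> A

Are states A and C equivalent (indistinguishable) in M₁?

All states are reachable from the start state.
Initial partition by acceptance: {B} | {A,C,D}.
No further refinement is possible. Final partition (2 blocks): {B} | {A,C,D}.
A and C lie in the same block of the stable partition, so they are equivalent — no string distinguishes them.

Yes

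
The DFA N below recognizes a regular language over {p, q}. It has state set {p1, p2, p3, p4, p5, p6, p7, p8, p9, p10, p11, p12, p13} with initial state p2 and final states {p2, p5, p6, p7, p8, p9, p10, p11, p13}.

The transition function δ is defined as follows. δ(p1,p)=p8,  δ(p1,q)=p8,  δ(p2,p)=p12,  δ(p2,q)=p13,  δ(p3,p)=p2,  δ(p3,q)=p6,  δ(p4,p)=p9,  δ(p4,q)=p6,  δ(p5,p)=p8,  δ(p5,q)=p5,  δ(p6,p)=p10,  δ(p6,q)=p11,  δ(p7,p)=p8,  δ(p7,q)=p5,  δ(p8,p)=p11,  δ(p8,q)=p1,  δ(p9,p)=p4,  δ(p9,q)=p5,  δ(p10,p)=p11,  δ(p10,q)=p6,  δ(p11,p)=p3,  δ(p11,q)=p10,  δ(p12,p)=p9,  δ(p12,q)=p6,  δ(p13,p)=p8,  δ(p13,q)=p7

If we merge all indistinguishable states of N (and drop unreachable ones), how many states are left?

8

Every state is reachable, so we keep all 13.
P0 = {p2,p5,p6,p7,p8,p9,p10,p11,p13} | {p1,p3,p4,p12}.
Split {p2,p5,p6,p7,p8,p9,p10,p11,p13} by δ(·,p) → {p5,p6,p7,p8,p10,p13} and {p2,p9,p11}.
Split {p5,p6,p7,p8,p10,p13} by δ(·,p) → {p5,p6,p7,p13} and {p8,p10}.
On input q, block {p5,p6,p7,p13} splits into {p5,p7,p13} and {p6}.
On input p, block {p1,p3,p4,p12} splits into {p3,p4,p12} and {p1}.
On input q, block {p2,p9,p11} splits into {p2,p9} and {p11}.
Refine {p8,p10} on symbol q: members go to different blocks, giving {p8} and {p10}.
No further refinement is possible. Final partition (8 blocks): {p5,p7,p13} | {p3,p4,p12} | {p2,p9} | {p8} | {p6} | {p1} | {p11} | {p10}.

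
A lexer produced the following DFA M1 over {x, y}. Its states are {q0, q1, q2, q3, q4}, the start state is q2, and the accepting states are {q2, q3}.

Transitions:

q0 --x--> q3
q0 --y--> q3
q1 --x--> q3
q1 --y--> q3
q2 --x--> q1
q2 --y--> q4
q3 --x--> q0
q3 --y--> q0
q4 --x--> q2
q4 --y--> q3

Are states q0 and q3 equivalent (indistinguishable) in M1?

No

P0 = {q2,q3} | {q0,q1,q4}.
The partition is now stable with 2 blocks: {q2,q3} | {q0,q1,q4}.
q0 and q3 end up in different blocks, so they are distinguishable. For instance, the string 'ε' is accepted from only q3.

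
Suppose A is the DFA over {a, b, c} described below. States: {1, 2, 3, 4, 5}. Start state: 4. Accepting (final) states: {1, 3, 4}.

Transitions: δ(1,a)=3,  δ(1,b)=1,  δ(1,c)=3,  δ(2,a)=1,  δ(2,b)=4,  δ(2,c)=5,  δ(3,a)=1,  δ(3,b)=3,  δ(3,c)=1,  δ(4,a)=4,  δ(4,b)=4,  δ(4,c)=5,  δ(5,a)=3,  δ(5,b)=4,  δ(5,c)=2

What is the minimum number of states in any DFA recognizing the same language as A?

All states are reachable from the start state.
Initial partition by acceptance: {1,3,4} | {2,5}.
On input c, block {1,3,4} splits into {1,3} and {4}.
The partition is now stable with 3 blocks: {1,3} | {2,5} | {4}.

3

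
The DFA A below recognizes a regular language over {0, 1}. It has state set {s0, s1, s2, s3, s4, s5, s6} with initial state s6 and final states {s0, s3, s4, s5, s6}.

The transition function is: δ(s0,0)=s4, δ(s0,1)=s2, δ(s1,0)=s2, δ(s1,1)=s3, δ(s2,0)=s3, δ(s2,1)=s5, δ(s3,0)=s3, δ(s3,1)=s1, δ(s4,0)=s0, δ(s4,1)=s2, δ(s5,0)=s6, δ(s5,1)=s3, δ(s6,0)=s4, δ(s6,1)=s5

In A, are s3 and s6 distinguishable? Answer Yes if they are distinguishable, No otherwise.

Yes

Start with accepting vs non-accepting: {s0,s3,s4,s5,s6} | {s1,s2}.
Split {s0,s3,s4,s5,s6} by δ(·,1) → {s0,s3,s4} and {s5,s6}.
Refine {s1,s2} on symbol 0: members go to different blocks, giving {s1} and {s2}.
On input 1, block {s0,s3,s4} splits into {s0,s4} and {s3}.
Refine {s5,s6} on symbol 0: members go to different blocks, giving {s5} and {s6}.
Stable partition: {s0,s4} | {s1} | {s5} | {s2} | {s3} | {s6} — 6 equivalence classes.
s3 and s6 end up in different blocks, so they are distinguishable. For instance, the string '1' is accepted from only s6.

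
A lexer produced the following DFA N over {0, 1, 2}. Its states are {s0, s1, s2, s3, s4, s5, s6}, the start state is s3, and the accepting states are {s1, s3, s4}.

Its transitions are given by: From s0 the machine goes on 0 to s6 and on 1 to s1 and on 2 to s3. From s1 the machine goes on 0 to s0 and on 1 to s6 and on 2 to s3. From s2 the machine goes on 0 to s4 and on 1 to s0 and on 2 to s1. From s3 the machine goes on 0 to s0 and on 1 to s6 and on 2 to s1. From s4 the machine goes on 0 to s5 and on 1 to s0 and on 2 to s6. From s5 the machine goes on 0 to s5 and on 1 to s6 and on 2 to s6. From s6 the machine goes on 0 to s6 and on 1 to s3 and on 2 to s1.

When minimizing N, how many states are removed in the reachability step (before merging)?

3

BFS from s3 reaches {s0, s1, s3, s6}; the 3 state(s) s2, s4, s5 are never visited.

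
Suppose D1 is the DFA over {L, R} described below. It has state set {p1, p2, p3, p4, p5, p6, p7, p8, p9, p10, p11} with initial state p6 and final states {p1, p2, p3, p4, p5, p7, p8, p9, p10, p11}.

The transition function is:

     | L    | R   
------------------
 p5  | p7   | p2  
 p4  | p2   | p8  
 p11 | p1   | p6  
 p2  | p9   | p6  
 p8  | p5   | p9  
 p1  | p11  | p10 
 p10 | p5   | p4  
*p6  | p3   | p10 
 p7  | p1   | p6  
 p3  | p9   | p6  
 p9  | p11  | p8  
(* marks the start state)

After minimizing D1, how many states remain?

5

P0 = {p1,p2,p3,p4,p5,p7,p8,p9,p10,p11} | {p6}.
Split {p1,p2,p3,p4,p5,p7,p8,p9,p10,p11} by δ(·,R) → {p1,p4,p5,p8,p9,p10} and {p2,p3,p7,p11}.
On input L, block {p1,p4,p5,p8,p9,p10} splits into {p1,p4,p5,p9} and {p8,p10}.
Split {p1,p4,p5,p9} by δ(·,R) → {p1,p4,p9} and {p5}.
Stable partition: {p1,p4,p9} | {p6} | {p2,p3,p7,p11} | {p8,p10} | {p5} — 5 equivalence classes.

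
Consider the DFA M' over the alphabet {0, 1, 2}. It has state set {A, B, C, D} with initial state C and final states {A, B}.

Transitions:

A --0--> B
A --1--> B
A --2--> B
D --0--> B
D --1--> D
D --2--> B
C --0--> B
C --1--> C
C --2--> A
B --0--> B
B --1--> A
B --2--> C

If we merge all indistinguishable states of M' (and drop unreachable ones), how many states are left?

Reachable states from the start: {A,B,C}. Unreachable: {D} — drop them.
Start with accepting vs non-accepting: {A,B} | {C}.
Refine {A,B} on symbol 2: members go to different blocks, giving {A} and {B}.
No further refinement is possible. Final partition (3 blocks): {A} | {C} | {B}.

3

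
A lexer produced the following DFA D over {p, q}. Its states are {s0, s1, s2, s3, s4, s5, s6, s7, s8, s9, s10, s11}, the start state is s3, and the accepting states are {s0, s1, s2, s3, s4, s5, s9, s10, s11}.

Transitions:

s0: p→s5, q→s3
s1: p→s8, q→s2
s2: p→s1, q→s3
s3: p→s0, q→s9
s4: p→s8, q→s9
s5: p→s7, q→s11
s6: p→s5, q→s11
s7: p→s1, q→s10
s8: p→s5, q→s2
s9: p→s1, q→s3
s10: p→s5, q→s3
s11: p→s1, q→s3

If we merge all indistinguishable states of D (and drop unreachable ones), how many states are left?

States {s4,s6} cannot be reached from the start state, so discard them.
P0 = {s0,s1,s2,s3,s5,s9,s10,s11} | {s7,s8}.
Split {s0,s1,s2,s3,s5,s9,s10,s11} by δ(·,p) → {s0,s2,s3,s9,s10,s11} and {s1,s5}.
On input p, block {s0,s2,s3,s9,s10,s11} splits into {s0,s2,s9,s10,s11} and {s3}.
No further refinement is possible. Final partition (4 blocks): {s0,s2,s9,s10,s11} | {s7,s8} | {s1,s5} | {s3}.

4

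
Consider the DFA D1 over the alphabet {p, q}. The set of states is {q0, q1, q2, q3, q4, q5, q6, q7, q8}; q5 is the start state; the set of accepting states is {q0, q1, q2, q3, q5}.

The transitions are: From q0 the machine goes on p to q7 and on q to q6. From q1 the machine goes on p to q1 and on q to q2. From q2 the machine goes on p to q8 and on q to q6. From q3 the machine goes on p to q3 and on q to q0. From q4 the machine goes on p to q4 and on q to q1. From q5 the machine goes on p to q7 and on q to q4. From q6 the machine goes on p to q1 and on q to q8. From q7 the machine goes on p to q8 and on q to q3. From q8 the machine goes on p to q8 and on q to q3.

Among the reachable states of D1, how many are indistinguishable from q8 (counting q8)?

P0 = {q0,q1,q2,q3,q5} | {q4,q6,q7,q8}.
On input p, block {q0,q1,q2,q3,q5} splits into {q0,q2,q5} and {q1,q3}.
Split {q4,q6,q7,q8} by δ(·,p) → {q4,q7,q8} and {q6}.
On input q, block {q0,q2,q5} splits into {q0,q2} and {q5}.
No further refinement is possible. Final partition (5 blocks): {q0,q2} | {q4,q7,q8} | {q1,q3} | {q6} | {q5}.
State q8 belongs to the block {q4,q7,q8}, which has 3 states.

3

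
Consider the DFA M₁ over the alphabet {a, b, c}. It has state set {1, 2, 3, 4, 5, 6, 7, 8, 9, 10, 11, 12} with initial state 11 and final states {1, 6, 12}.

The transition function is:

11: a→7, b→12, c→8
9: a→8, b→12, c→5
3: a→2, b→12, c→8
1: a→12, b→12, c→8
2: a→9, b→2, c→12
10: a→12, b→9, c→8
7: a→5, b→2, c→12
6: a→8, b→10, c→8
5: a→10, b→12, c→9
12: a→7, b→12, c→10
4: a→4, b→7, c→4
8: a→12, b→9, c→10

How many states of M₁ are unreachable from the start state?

4

No path from 11 leads to 1, 3, 4, 6; the other 8 states are all reachable.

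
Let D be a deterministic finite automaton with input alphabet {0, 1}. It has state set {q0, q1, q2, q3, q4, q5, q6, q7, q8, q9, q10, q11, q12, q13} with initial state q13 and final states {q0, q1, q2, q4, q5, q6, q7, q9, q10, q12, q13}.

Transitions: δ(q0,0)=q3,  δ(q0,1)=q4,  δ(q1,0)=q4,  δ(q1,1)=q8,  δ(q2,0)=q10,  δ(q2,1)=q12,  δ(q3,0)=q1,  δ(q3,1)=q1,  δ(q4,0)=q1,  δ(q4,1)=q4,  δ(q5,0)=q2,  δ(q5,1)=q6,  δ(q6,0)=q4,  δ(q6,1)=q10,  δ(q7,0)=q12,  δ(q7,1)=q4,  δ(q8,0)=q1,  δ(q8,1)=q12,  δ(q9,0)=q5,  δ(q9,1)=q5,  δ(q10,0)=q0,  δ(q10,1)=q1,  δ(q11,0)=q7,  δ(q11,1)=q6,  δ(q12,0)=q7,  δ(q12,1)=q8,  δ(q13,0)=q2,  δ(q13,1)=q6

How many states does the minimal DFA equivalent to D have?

States {q5,q9,q11} cannot be reached from the start state, so discard them.
Start with accepting vs non-accepting: {q0,q1,q2,q4,q6,q7,q10,q12,q13} | {q3,q8}.
Split {q0,q1,q2,q4,q6,q7,q10,q12,q13} by δ(·,0) → {q1,q2,q4,q6,q7,q10,q12,q13} and {q0}.
Split {q1,q2,q4,q6,q7,q10,q12,q13} by δ(·,0) → {q1,q2,q4,q6,q7,q12,q13} and {q10}.
Refine {q1,q2,q4,q6,q7,q12,q13} on symbol 0: members go to different blocks, giving {q1,q4,q6,q7,q12,q13} and {q2}.
Split {q1,q4,q6,q7,q12,q13} by δ(·,0) → {q1,q4,q6,q7,q12} and {q13}.
On input 1, block {q1,q4,q6,q7,q12} splits into {q1,q12} and {q4,q7} and {q6}.
No further refinement is possible. Final partition (8 blocks): {q1,q12} | {q3,q8} | {q0} | {q10} | {q2} | {q13} | {q4,q7} | {q6}.

8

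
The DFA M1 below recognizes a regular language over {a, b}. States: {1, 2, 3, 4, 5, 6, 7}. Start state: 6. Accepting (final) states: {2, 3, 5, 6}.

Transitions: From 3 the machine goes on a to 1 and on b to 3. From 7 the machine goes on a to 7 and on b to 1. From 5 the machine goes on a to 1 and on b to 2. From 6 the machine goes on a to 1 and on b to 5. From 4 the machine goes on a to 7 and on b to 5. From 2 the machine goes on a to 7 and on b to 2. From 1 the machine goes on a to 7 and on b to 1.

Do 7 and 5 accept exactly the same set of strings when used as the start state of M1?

No

States {3,4} cannot be reached from the start state, so discard them.
Start with accepting vs non-accepting: {2,5,6} | {1,7}.
Stable partition: {2,5,6} | {1,7} — 2 equivalence classes.
7 and 5 end up in different blocks, so they are distinguishable. For instance, the string 'ε' is accepted from only 5.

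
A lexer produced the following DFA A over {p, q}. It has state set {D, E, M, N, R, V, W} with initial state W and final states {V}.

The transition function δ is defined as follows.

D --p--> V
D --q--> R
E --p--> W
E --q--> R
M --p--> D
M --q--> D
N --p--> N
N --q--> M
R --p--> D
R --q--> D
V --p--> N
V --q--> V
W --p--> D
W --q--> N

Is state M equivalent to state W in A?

First remove the unreachable states {E}; 6 states remain.
P0 = {V} | {D,M,N,R,W}.
Refine {D,M,N,R,W} on symbol p: members go to different blocks, giving {M,N,R,W} and {D}.
Split {M,N,R,W} by δ(·,p) → {M,R,W} and {N}.
Split {M,R,W} by δ(·,q) → {M,R} and {W}.
The partition is now stable with 5 blocks: {V} | {M,R} | {D} | {N} | {W}.
M and W end up in different blocks, so they are distinguishable. For instance, the string 'qp' is accepted from only M.

No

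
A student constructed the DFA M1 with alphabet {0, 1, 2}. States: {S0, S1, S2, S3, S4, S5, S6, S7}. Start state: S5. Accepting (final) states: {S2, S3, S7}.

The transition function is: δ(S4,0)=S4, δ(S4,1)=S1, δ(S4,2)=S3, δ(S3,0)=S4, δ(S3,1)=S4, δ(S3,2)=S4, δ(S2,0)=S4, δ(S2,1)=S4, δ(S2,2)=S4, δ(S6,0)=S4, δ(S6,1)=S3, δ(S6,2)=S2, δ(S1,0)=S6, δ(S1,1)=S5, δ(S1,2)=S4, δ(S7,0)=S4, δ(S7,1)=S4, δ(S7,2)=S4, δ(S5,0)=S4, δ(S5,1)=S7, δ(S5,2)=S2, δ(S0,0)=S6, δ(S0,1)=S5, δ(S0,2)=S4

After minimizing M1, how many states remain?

First remove the unreachable states {S0}; 7 states remain.
Start with accepting vs non-accepting: {S2,S3,S7} | {S1,S4,S5,S6}.
Refine {S1,S4,S5,S6} on symbol 1: members go to different blocks, giving {S1,S4} and {S5,S6}.
Refine {S1,S4} on symbol 0: members go to different blocks, giving {S1} and {S4}.
Stable partition: {S2,S3,S7} | {S1} | {S5,S6} | {S4} — 4 equivalence classes.

4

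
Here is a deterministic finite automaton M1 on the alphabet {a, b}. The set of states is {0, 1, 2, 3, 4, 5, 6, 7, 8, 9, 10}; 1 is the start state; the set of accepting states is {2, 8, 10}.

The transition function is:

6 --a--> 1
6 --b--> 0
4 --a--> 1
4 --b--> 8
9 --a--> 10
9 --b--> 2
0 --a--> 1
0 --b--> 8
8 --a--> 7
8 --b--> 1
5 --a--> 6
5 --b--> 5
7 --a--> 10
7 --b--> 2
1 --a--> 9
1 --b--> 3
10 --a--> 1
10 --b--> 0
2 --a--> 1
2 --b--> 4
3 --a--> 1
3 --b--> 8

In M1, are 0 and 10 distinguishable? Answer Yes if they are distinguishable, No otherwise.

Yes

States {5,6} cannot be reached from the start state, so discard them.
P0 = {2,8,10} | {0,1,3,4,7,9}.
On input a, block {0,1,3,4,7,9} splits into {0,1,3,4} and {7,9}.
Split {2,8,10} by δ(·,a) → {2,10} and {8}.
Refine {0,1,3,4} on symbol a: members go to different blocks, giving {0,3,4} and {1}.
No further refinement is possible. Final partition (5 blocks): {2,10} | {0,3,4} | {7,9} | {8} | {1}.
0 and 10 end up in different blocks, so they are distinguishable. For instance, the string 'ε' is accepted from only 10.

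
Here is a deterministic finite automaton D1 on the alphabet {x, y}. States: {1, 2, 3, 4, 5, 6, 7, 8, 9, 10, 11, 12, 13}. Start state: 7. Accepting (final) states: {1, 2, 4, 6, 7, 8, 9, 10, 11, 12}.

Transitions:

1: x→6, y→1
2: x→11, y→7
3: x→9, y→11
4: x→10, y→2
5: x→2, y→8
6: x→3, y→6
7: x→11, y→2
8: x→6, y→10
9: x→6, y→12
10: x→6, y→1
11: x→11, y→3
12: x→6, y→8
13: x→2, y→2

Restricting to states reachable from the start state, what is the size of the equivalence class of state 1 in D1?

5

States {4,5,13} cannot be reached from the start state, so discard them.
P0 = {1,2,6,7,8,9,10,11,12} | {3}.
On input x, block {1,2,6,7,8,9,10,11,12} splits into {1,2,7,8,9,10,11,12} and {6}.
On input x, block {1,2,7,8,9,10,11,12} splits into {1,8,9,10,12} and {2,7,11}.
On input y, block {2,7,11} splits into {2,7} and {11}.
The partition is now stable with 5 blocks: {1,8,9,10,12} | {3} | {6} | {2,7} | {11}.
State 1 belongs to the block {1,8,9,10,12}, which has 5 states.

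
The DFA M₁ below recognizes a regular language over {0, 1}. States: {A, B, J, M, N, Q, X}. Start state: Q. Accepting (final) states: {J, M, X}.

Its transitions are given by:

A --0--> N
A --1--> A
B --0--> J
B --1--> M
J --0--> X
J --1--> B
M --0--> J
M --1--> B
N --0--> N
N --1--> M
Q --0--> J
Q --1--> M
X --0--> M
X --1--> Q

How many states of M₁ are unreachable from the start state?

2

No path from Q leads to A, N; the other 5 states are all reachable.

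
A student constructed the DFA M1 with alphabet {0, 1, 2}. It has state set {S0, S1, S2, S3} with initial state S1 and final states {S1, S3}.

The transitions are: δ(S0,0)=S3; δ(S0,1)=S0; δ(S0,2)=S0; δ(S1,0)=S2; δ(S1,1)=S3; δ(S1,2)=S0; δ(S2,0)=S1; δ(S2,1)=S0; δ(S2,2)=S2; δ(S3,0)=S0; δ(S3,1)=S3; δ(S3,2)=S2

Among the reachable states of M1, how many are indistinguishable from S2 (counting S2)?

P0 = {S1,S3} | {S0,S2}.
No further refinement is possible. Final partition (2 blocks): {S1,S3} | {S0,S2}.
State S2 belongs to the block {S0,S2}, which has 2 states.

2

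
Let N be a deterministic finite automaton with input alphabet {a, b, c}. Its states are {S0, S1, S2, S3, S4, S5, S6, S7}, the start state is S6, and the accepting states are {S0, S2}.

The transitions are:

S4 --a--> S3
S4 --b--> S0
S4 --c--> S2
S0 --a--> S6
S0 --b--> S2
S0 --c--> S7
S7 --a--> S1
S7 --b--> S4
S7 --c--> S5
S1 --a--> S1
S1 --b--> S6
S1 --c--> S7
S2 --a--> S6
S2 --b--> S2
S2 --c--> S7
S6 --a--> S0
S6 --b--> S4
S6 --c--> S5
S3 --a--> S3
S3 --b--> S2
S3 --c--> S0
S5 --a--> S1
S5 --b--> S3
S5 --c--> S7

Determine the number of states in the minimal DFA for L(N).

5

P0 = {S0,S2} | {S1,S3,S4,S5,S6,S7}.
On input a, block {S1,S3,S4,S5,S6,S7} splits into {S1,S3,S4,S5,S7} and {S6}.
On input b, block {S1,S3,S4,S5,S7} splits into {S3,S4} and {S5,S7} and {S1}.
The partition is now stable with 5 blocks: {S0,S2} | {S3,S4} | {S6} | {S5,S7} | {S1}.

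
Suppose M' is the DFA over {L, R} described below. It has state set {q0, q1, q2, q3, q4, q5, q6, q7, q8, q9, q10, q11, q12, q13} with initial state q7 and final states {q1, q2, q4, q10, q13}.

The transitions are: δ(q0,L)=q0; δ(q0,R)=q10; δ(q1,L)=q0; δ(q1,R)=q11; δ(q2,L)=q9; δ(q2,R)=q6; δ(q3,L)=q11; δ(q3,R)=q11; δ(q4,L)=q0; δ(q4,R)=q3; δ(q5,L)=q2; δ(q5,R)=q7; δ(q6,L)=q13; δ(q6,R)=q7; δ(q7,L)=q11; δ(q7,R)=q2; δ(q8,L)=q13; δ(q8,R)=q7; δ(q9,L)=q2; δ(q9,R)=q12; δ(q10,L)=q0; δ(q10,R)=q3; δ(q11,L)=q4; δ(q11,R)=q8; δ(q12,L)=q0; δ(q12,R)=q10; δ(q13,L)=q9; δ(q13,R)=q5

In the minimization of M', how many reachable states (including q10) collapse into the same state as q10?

States {q1} cannot be reached from the start state, so discard them.
Initial partition by acceptance: {q2,q4,q10,q13} | {q0,q3,q5,q6,q7,q8,q9,q11,q12}.
Split {q0,q3,q5,q6,q7,q8,q9,q11,q12} by δ(·,L) → {q5,q6,q8,q9,q11} and {q0,q3,q7,q12}.
Refine {q2,q4,q10,q13} on symbol L: members go to different blocks, giving {q2,q13} and {q4,q10}.
Split {q5,q6,q8,q9,q11} by δ(·,L) → {q5,q6,q8,q9} and {q11}.
Refine {q0,q3,q7,q12} on symbol L: members go to different blocks, giving {q0,q12} and {q3,q7}.
Split {q5,q6,q8,q9} by δ(·,R) → {q5,q6,q8} and {q9}.
Refine {q3,q7} on symbol R: members go to different blocks, giving {q3} and {q7}.
The partition is now stable with 8 blocks: {q2,q13} | {q5,q6,q8} | {q0,q12} | {q4,q10} | {q11} | {q3} | {q9} | {q7}.
The equivalence class containing q10 is {q4,q10}, of size 2.

2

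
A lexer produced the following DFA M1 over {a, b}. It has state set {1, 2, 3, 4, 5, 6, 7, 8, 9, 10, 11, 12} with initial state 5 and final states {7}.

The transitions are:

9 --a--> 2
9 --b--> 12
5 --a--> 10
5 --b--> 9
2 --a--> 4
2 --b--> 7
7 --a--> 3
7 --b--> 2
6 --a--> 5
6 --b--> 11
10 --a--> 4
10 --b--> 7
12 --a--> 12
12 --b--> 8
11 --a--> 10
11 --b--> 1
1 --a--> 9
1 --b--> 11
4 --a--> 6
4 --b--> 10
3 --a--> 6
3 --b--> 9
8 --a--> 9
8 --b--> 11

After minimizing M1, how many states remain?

All states are reachable from the start state.
Start with accepting vs non-accepting: {7} | {1,2,3,4,5,6,8,9,10,11,12}.
On input b, block {1,2,3,4,5,6,8,9,10,11,12} splits into {1,3,4,5,6,8,9,11,12} and {2,10}.
Split {1,3,4,5,6,8,9,11,12} by δ(·,a) → {1,3,4,6,8,12} and {5,9,11}.
Split {1,3,4,6,8,12} by δ(·,a) → {1,6,8} and {3,4,12}.
Refine {5,9,11} on symbol b: members go to different blocks, giving {5} and {9} and {11}.
Refine {1,6,8} on symbol a: members go to different blocks, giving {1,8} and {6}.
Split {3,4,12} by δ(·,a) → {3,4} and {12}.
On input b, block {3,4} splits into {3} and {4}.
The partition is now stable with 10 blocks: {7} | {1,8} | {2,10} | {5} | {3} | {9} | {11} | {6} | {12} | {4}.

10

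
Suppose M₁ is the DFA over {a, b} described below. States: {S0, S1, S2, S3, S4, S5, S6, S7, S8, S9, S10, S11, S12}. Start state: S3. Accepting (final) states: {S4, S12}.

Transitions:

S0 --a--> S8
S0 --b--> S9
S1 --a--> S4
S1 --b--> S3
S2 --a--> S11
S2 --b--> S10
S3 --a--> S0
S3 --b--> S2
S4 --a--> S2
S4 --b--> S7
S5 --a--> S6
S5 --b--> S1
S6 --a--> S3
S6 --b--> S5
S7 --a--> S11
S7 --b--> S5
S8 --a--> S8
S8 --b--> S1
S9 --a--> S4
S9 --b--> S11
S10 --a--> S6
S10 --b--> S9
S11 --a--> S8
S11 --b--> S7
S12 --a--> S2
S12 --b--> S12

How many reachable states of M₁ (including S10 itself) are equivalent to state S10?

States {S12} cannot be reached from the start state, so discard them.
P0 = {S4} | {S0,S1,S2,S3,S5,S6,S7,S8,S9,S10,S11}.
Split {S0,S1,S2,S3,S5,S6,S7,S8,S9,S10,S11} by δ(·,a) → {S0,S2,S3,S5,S6,S7,S8,S10,S11} and {S1,S9}.
Split {S0,S2,S3,S5,S6,S7,S8,S10,S11} by δ(·,b) → {S2,S3,S6,S7,S11} and {S0,S5,S8,S10}.
On input a, block {S2,S3,S6,S7,S11} splits into {S2,S6,S7} and {S3,S11}.
Refine {S0,S5,S8,S10} on symbol a: members go to different blocks, giving {S0,S8} and {S5,S10}.
Stable partition: {S4} | {S2,S6,S7} | {S1,S9} | {S0,S8} | {S3,S11} | {S5,S10} — 6 equivalence classes.
State S10 belongs to the block {S5,S10}, which has 2 states.

2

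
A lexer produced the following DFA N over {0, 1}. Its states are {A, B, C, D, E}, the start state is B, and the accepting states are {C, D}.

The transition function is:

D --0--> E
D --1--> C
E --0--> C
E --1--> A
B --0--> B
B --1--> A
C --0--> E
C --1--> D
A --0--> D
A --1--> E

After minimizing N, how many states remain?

Initial partition by acceptance: {C,D} | {A,B,E}.
Split {A,B,E} by δ(·,0) → {A,E} and {B}.
The partition is now stable with 3 blocks: {C,D} | {A,E} | {B}.

3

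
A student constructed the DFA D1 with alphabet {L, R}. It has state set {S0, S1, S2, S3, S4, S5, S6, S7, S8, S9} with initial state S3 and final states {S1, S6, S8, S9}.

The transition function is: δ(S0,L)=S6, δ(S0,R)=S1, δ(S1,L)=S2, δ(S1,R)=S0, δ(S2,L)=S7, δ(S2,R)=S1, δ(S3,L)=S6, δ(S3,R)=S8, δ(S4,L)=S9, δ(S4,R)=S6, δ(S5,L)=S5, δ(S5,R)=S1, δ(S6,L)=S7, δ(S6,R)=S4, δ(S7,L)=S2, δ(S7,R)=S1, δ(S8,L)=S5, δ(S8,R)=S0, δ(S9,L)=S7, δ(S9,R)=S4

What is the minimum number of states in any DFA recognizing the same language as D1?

3

Start with accepting vs non-accepting: {S1,S6,S8,S9} | {S0,S2,S3,S4,S5,S7}.
Refine {S0,S2,S3,S4,S5,S7} on symbol L: members go to different blocks, giving {S0,S3,S4} and {S2,S5,S7}.
Stable partition: {S1,S6,S8,S9} | {S0,S3,S4} | {S2,S5,S7} — 3 equivalence classes.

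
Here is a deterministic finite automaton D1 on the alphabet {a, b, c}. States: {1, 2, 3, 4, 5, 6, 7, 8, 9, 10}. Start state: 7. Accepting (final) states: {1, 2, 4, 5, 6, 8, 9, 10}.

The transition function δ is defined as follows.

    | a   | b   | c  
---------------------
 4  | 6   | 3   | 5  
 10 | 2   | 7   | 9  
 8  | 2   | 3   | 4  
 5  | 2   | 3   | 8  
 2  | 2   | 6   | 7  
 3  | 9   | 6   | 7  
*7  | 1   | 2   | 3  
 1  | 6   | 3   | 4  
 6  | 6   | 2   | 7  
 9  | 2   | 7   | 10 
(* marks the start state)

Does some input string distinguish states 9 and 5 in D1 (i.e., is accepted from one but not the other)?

No

Every state is reachable, so we keep all 10.
Initial partition by acceptance: {1,2,4,5,6,8,9,10} | {3,7}.
Refine {1,2,4,5,6,8,9,10} on symbol b: members go to different blocks, giving {1,4,5,8,9,10} and {2,6}.
The partition is now stable with 3 blocks: {1,4,5,8,9,10} | {3,7} | {2,6}.
9 and 5 lie in the same block of the stable partition, so they are equivalent — no string distinguishes them.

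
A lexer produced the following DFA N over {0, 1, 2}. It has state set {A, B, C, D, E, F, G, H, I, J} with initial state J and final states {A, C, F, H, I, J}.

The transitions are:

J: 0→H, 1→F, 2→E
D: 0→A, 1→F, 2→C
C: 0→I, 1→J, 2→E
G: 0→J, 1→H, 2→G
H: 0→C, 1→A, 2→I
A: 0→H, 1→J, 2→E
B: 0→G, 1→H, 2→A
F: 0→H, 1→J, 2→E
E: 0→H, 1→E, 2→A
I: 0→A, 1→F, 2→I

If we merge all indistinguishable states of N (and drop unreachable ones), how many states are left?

States {B,D,G} cannot be reached from the start state, so discard them.
Initial partition by acceptance: {A,C,F,H,I,J} | {E}.
Split {A,C,F,H,I,J} by δ(·,2) → {A,C,F,J} and {H,I}.
No further refinement is possible. Final partition (3 blocks): {A,C,F,J} | {E} | {H,I}.

3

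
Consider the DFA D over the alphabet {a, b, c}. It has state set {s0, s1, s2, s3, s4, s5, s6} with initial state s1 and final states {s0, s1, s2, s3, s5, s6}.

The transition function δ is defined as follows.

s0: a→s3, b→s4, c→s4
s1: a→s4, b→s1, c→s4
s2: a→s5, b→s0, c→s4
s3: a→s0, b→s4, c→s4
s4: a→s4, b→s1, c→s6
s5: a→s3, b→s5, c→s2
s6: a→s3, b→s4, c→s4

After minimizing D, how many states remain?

First remove the unreachable states {s2,s5}; 5 states remain.
P0 = {s0,s1,s3,s6} | {s4}.
On input a, block {s0,s1,s3,s6} splits into {s0,s3,s6} and {s1}.
Stable partition: {s0,s3,s6} | {s4} | {s1} — 3 equivalence classes.

3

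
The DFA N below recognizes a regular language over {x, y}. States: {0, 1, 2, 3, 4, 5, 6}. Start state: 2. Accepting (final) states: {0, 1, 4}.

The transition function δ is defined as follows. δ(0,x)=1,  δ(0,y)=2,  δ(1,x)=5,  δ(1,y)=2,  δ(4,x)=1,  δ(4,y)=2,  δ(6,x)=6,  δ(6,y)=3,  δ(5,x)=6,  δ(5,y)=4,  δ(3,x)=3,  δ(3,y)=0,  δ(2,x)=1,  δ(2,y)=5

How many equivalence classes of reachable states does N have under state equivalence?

6

All states are reachable from the start state.
Initial partition by acceptance: {0,1,4} | {2,3,5,6}.
Refine {0,1,4} on symbol x: members go to different blocks, giving {0,4} and {1}.
On input x, block {2,3,5,6} splits into {3,5,6} and {2}.
Refine {3,5,6} on symbol y: members go to different blocks, giving {3,5} and {6}.
On input x, block {3,5} splits into {3} and {5}.
No further refinement is possible. Final partition (6 blocks): {0,4} | {3} | {1} | {2} | {6} | {5}.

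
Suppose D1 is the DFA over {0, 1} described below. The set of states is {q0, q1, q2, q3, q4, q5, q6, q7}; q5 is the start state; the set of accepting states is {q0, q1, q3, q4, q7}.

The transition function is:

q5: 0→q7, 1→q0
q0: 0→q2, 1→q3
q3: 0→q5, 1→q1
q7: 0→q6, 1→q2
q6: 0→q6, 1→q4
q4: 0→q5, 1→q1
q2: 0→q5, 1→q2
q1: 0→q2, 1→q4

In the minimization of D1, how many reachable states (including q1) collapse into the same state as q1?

2

Initial partition by acceptance: {q0,q1,q3,q4,q7} | {q2,q5,q6}.
Split {q0,q1,q3,q4,q7} by δ(·,1) → {q0,q1,q3,q4} and {q7}.
Refine {q2,q5,q6} on symbol 0: members go to different blocks, giving {q2,q6} and {q5}.
Split {q0,q1,q3,q4} by δ(·,0) → {q0,q1} and {q3,q4}.
On input 0, block {q2,q6} splits into {q2} and {q6}.
The partition is now stable with 6 blocks: {q0,q1} | {q2} | {q7} | {q5} | {q3,q4} | {q6}.
State q1 belongs to the block {q0,q1}, which has 2 states.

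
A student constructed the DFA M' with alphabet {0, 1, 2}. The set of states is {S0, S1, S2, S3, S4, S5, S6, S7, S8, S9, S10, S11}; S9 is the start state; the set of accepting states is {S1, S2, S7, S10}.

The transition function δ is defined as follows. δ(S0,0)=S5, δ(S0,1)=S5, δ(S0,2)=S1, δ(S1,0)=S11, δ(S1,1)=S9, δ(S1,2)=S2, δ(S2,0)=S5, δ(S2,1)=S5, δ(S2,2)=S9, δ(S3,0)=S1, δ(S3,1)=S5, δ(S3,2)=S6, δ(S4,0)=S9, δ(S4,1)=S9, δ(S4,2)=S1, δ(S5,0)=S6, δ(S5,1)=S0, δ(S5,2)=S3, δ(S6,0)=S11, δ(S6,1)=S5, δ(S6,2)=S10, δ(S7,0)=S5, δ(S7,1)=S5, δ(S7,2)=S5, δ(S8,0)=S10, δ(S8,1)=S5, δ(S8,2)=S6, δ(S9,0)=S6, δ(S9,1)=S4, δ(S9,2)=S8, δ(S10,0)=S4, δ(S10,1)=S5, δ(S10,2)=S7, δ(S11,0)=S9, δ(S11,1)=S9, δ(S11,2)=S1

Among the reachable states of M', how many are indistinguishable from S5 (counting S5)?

2

Every state is reachable, so we keep all 12.
Start with accepting vs non-accepting: {S1,S2,S7,S10} | {S0,S3,S4,S5,S6,S8,S9,S11}.
Refine {S1,S2,S7,S10} on symbol 2: members go to different blocks, giving {S1,S10} and {S2,S7}.
On input 0, block {S0,S3,S4,S5,S6,S8,S9,S11} splits into {S0,S4,S5,S6,S9,S11} and {S3,S8}.
On input 2, block {S0,S4,S5,S6,S9,S11} splits into {S0,S4,S6,S11} and {S5,S9}.
On input 0, block {S0,S4,S6,S11} splits into {S0,S4,S11} and {S6}.
Stable partition: {S1,S10} | {S0,S4,S11} | {S2,S7} | {S3,S8} | {S5,S9} | {S6} — 6 equivalence classes.
The equivalence class containing S5 is {S5,S9}, of size 2.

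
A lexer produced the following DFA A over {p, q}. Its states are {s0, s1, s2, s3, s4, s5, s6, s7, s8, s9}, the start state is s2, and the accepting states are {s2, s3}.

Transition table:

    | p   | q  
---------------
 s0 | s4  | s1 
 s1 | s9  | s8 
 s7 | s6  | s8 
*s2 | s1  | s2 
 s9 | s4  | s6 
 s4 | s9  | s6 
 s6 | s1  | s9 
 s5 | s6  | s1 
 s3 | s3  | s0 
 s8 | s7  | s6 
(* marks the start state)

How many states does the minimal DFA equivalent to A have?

First remove the unreachable states {s0,s3,s5}; 7 states remain.
Start with accepting vs non-accepting: {s2} | {s1,s4,s6,s7,s8,s9}.
Stable partition: {s2} | {s1,s4,s6,s7,s8,s9} — 2 equivalence classes.

2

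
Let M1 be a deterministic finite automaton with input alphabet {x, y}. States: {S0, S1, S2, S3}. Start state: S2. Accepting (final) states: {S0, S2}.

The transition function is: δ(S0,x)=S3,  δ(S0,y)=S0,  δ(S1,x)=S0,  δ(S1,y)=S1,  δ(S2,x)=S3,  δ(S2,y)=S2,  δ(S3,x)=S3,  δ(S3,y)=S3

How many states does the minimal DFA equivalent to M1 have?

2

Reachable states from the start: {S2,S3}. Unreachable: {S0,S1} — drop them.
Initial partition by acceptance: {S2} | {S3}.
No further refinement is possible. Final partition (2 blocks): {S2} | {S3}.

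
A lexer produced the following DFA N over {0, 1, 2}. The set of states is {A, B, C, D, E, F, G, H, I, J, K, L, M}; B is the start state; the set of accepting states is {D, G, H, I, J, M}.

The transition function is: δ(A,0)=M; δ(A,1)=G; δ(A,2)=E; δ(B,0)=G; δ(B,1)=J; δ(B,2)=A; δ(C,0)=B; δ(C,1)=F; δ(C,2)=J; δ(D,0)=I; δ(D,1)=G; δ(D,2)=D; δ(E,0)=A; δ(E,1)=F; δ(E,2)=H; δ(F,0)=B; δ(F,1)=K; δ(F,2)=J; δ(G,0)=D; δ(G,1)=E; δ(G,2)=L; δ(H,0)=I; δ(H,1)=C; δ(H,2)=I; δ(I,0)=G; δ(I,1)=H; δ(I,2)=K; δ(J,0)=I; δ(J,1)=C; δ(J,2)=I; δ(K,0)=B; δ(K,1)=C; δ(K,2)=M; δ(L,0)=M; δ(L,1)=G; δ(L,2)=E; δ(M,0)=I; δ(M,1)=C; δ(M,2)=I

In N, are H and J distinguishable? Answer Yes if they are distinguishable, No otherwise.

Every state is reachable, so we keep all 13.
Initial partition by acceptance: {D,G,H,I,J,M} | {A,B,C,E,F,K,L}.
Refine {D,G,H,I,J,M} on symbol 1: members go to different blocks, giving {G,H,J,M} and {D,I}.
On input 2, block {G,H,J,M} splits into {H,J,M} and {G}.
Split {A,B,C,E,F,K,L} by δ(·,0) → {C,E,F,K} and {A,L} and {B}.
On input 0, block {C,E,F,K} splits into {C,F,K} and {E}.
Refine {D,I} on symbol 0: members go to different blocks, giving {D} and {I}.
No further refinement is possible. Final partition (8 blocks): {H,J,M} | {C,F,K} | {D} | {G} | {A,L} | {B} | {E} | {I}.
H and J lie in the same block of the stable partition, so they are equivalent — no string distinguishes them.

No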